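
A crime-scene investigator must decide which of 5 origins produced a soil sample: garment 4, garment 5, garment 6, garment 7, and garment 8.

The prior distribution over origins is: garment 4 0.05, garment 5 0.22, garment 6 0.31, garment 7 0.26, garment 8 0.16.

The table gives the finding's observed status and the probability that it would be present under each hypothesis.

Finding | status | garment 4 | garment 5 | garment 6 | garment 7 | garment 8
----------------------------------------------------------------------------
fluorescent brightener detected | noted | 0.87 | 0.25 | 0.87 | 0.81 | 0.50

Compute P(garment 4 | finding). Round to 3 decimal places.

By Bayes' rule, the unnormalized weight for each hypothesis is prior × likelihood:
  garment 4: 0.05 × 0.87 = 0.0435
  garment 5: 0.22 × 0.25 = 0.055
  garment 6: 0.31 × 0.87 = 0.2697
  garment 7: 0.26 × 0.81 = 0.2106
  garment 8: 0.16 × 0.50 = 0.08
The unnormalized weights sum to 0.6588.
P(garment 4 | evidence) = 0.0435 / 0.6588 ≈ 0.066.

0.066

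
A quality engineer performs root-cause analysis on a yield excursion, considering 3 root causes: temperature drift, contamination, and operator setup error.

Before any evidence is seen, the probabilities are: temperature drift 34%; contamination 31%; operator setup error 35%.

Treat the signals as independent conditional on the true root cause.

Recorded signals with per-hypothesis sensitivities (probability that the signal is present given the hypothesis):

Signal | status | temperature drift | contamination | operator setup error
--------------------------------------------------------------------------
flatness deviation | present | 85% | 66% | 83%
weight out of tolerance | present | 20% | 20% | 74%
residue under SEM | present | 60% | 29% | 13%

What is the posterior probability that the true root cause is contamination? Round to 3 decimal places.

By Bayes' rule with conditional independence, the unnormalized weight for each hypothesis is prior × ∏ likelihoods:
  temperature drift: 0.34 × 0.85 × 0.20 × 0.60 = 0.03468
  contamination: 0.31 × 0.66 × 0.20 × 0.29 = 0.011867
  operator setup error: 0.35 × 0.83 × 0.74 × 0.13 = 0.027946
The unnormalized weights sum to 0.074493.
P(contamination | evidence) = 0.011867 / 0.074493 ≈ 0.159.

0.159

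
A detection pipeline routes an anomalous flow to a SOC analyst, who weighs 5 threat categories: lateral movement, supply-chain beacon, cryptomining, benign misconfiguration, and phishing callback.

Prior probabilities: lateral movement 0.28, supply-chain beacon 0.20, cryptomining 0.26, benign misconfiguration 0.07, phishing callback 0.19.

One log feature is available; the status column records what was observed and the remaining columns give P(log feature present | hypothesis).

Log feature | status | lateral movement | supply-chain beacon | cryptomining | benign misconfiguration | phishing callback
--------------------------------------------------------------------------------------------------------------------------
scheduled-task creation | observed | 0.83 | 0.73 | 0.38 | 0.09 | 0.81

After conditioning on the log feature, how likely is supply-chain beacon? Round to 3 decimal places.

Multiply each prior by the likelihood of the log feature:
  lateral movement: 0.28 × 0.83 = 0.2324
  supply-chain beacon: 0.20 × 0.73 = 0.146
  cryptomining: 0.26 × 0.38 = 0.0988
  benign misconfiguration: 0.07 × 0.09 = 0.0063
  phishing callback: 0.19 × 0.81 = 0.1539
Normalizing constant Z = 0.2324 + 0.146 + 0.0988 + 0.0063 + 0.1539 = 0.6374.
P(supply-chain beacon | evidence) = 0.146 / 0.6374 ≈ 0.229.

0.229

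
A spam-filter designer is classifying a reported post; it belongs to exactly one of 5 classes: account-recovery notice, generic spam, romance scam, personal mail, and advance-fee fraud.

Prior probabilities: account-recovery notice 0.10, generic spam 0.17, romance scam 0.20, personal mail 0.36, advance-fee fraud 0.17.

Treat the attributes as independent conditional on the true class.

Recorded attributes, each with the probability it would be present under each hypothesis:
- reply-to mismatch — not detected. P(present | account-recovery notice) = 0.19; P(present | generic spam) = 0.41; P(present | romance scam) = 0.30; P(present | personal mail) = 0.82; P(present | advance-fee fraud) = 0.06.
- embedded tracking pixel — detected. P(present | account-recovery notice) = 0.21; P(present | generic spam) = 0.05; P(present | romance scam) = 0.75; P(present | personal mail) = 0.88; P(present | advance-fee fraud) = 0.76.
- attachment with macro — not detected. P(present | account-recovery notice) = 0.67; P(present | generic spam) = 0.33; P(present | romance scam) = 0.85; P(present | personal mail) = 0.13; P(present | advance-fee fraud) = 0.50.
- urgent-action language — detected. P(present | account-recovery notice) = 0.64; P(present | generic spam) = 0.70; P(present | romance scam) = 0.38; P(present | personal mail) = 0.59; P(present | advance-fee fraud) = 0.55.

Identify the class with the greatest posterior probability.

For each hypothesis, the unnormalized posterior weight is prior × product of the attribute likelihoods (using 1 − P(present | H) for each absent attribute):
  account-recovery notice: 0.10 × (1 − 0.19) × 0.21 × (1 − 0.67) × 0.64 = 0.0035925
  generic spam: 0.17 × (1 − 0.41) × 0.05 × (1 − 0.33) × 0.70 = 0.002352
  romance scam: 0.20 × (1 − 0.30) × 0.75 × (1 − 0.85) × 0.38 = 0.005985
  personal mail: 0.36 × (1 − 0.82) × 0.88 × (1 − 0.13) × 0.59 = 0.02927
  advance-fee fraud: 0.17 × (1 − 0.06) × 0.76 × (1 − 0.50) × 0.55 = 0.033398
Marginal likelihood of the evidence = 0.074598.
P(account-recovery notice | evidence) ≈ 0.0035925 / 0.074598 ≈ 0.048
P(generic spam | evidence) ≈ 0.002352 / 0.074598 ≈ 0.032
P(romance scam | evidence) ≈ 0.005985 / 0.074598 ≈ 0.080
P(personal mail | evidence) ≈ 0.02927 / 0.074598 ≈ 0.392
P(advance-fee fraud | evidence) ≈ 0.033398 / 0.074598 ≈ 0.448
The largest is 0.448, so advance-fee fraud is most probable.

advance-fee fraud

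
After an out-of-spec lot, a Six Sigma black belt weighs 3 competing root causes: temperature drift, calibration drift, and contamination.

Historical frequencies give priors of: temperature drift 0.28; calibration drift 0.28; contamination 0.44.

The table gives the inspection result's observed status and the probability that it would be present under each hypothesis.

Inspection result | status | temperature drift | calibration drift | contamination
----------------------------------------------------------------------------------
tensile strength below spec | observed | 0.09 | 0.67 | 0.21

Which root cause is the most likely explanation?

calibration drift

Multiply each prior by the likelihood of the inspection result:
  temperature drift: 0.28 × 0.09 = 0.0252
  calibration drift: 0.28 × 0.67 = 0.1876
  contamination: 0.44 × 0.21 = 0.0924
Marginal likelihood of the evidence = 0.3052.
P(temperature drift | evidence) ≈ 0.0252 / 0.3052 ≈ 0.083
P(calibration drift | evidence) ≈ 0.1876 / 0.3052 ≈ 0.615
P(contamination | evidence) ≈ 0.0924 / 0.3052 ≈ 0.303
The largest is 0.615, so calibration drift is most probable.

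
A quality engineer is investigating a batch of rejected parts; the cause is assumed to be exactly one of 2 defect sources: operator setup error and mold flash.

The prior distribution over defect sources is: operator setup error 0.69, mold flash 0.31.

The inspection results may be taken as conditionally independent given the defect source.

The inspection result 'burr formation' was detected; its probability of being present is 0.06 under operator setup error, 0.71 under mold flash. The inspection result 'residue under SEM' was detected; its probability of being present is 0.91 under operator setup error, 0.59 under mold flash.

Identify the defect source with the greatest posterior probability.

mold flash

By Bayes' rule with conditional independence, the unnormalized weight for each hypothesis is prior × ∏ likelihoods:
  operator setup error: 0.69 × 0.06 × 0.91 = 0.037674
  mold flash: 0.31 × 0.71 × 0.59 = 0.12986
The unnormalized weights sum to 0.16753.
P(operator setup error | evidence) ≈ 0.037674 / 0.16753 ≈ 0.225
P(mold flash | evidence) ≈ 0.12986 / 0.16753 ≈ 0.775
The largest is 0.775, so mold flash is most probable.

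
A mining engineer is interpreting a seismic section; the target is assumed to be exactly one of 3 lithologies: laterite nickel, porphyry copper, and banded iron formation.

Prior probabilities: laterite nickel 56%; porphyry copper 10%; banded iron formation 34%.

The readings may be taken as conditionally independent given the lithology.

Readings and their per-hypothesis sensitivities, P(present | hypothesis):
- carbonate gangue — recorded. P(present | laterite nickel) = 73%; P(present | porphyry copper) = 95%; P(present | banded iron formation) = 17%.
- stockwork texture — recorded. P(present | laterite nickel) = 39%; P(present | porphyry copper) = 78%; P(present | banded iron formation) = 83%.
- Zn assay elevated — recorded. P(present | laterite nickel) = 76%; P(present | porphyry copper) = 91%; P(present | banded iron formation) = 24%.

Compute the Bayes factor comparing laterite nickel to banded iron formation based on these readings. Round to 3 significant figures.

Take the product of per-reading likelihoods under each hypothesis, then divide.
  laterite nickel: 0.73 × 0.39 × 0.76 = 0.21637
  banded iron formation: 0.17 × 0.83 × 0.24 = 0.033864
Bayes factor = 0.21637 / 0.033864 ≈ 6.39

6.39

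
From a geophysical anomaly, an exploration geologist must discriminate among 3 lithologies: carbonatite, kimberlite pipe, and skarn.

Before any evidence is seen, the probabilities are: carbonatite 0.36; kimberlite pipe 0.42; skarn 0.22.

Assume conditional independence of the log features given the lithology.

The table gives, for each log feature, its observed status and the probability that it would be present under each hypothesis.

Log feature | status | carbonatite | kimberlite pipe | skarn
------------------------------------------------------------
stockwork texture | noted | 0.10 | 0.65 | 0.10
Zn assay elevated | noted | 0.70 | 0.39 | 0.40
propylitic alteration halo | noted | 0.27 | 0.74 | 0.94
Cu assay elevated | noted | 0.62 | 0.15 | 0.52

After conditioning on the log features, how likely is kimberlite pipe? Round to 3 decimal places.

By Bayes' rule with conditional independence, the unnormalized weight for each hypothesis is prior × ∏ likelihoods:
  carbonatite: 0.36 × 0.10 × 0.70 × 0.27 × 0.62 = 0.0042185
  kimberlite pipe: 0.42 × 0.65 × 0.39 × 0.74 × 0.15 = 0.011818
  skarn: 0.22 × 0.10 × 0.40 × 0.94 × 0.52 = 0.0043014
Marginal likelihood of the evidence = 0.020338.
P(kimberlite pipe | evidence) = 0.011818 / 0.020338 ≈ 0.581.

0.581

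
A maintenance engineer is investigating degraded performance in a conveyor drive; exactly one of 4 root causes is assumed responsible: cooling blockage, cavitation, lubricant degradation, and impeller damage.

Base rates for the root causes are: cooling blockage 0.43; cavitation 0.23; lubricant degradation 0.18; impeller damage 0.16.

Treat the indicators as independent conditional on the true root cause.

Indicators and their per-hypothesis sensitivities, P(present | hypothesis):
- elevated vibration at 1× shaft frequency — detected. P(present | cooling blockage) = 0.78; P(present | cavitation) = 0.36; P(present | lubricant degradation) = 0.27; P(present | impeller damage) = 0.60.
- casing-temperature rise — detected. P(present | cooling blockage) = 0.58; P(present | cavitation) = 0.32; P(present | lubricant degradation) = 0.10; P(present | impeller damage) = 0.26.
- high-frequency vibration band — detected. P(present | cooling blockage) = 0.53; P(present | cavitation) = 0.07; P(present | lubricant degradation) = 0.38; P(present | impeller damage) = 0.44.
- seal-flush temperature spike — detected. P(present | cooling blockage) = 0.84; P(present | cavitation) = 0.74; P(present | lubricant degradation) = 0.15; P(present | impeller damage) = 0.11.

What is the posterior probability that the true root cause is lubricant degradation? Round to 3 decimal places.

For each hypothesis, the unnormalized posterior weight is prior × product of the indicator likelihoods:
  cooling blockage: 0.43 × 0.78 × 0.58 × 0.53 × 0.84 = 0.086606
  cavitation: 0.23 × 0.36 × 0.32 × 0.07 × 0.74 = 0.0013725
  lubricant degradation: 0.18 × 0.27 × 0.10 × 0.38 × 0.15 = 0.00027702
  impeller damage: 0.16 × 0.60 × 0.26 × 0.44 × 0.11 = 0.0012081
Normalizing constant Z = 0.086606 + 0.0013725 + 0.00027702 + 0.0012081 = 0.089463.
P(lubricant degradation | evidence) = 0.00027702 / 0.089463 ≈ 0.003.

0.003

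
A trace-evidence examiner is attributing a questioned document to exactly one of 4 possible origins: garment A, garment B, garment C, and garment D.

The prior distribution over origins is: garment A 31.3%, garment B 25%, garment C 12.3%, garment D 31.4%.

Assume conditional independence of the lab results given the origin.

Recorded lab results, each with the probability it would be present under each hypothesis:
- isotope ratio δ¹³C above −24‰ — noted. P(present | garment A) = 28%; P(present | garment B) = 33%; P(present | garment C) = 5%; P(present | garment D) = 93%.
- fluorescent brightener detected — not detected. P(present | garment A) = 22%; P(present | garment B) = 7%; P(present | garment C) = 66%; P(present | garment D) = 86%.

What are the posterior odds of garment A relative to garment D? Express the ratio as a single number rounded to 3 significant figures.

1.67

Posterior odds equal prior odds times the likelihood ratio; only the two competing hypotheses matter (using 1 − P(present | H) for each absent lab result).
  garment A: 0.313 × 0.28 × (1 − 0.22) = 0.068359
  garment D: 0.314 × 0.93 × (1 − 0.86) = 0.040883
Odds(garment A : garment D) = 0.068359 / 0.040883 ≈ 1.67.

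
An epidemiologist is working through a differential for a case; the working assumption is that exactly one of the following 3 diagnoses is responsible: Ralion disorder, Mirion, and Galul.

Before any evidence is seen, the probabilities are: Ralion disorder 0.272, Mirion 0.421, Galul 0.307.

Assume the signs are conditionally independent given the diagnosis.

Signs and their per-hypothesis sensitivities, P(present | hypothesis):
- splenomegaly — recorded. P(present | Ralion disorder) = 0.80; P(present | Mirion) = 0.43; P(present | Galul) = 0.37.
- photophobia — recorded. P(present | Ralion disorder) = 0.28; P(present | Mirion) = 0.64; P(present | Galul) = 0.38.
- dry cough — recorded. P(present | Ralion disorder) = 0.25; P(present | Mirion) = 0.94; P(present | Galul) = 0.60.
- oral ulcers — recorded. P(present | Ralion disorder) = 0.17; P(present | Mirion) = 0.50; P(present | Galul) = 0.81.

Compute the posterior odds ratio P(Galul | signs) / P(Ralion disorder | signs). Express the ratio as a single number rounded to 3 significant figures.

The normalizing constant cancels in an odds ratio, so compute prior × likelihood for the two hypotheses only:
  Galul: 0.307 × 0.37 × 0.38 × 0.60 × 0.81 = 0.020978
  Ralion disorder: 0.272 × 0.80 × 0.28 × 0.25 × 0.17 = 0.0025894
Odds(Galul : Ralion disorder) = 0.020978 / 0.0025894 ≈ 8.10.

8.10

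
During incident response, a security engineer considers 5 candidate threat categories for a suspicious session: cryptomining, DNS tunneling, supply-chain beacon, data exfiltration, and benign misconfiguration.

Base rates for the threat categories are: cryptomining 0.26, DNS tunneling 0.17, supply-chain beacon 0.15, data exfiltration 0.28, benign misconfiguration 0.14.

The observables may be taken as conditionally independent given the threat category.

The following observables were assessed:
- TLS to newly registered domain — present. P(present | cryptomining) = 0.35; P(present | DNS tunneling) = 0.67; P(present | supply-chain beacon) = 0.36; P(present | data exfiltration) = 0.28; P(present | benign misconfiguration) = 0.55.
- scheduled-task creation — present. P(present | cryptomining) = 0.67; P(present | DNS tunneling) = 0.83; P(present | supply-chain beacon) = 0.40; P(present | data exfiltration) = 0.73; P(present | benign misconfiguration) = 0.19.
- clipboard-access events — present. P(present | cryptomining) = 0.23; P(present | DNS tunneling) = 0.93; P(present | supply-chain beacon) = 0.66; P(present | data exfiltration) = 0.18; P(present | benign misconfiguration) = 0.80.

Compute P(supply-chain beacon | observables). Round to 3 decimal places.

Multiply each prior by the joint likelihood of the observable pattern:
  cryptomining: 0.26 × 0.35 × 0.67 × 0.23 = 0.014023
  DNS tunneling: 0.17 × 0.67 × 0.83 × 0.93 = 0.087919
  supply-chain beacon: 0.15 × 0.36 × 0.40 × 0.66 = 0.014256
  data exfiltration: 0.28 × 0.28 × 0.73 × 0.18 = 0.010302
  benign misconfiguration: 0.14 × 0.55 × 0.19 × 0.80 = 0.011704
The unnormalized weights sum to 0.1382.
P(supply-chain beacon | evidence) = 0.014256 / 0.1382 ≈ 0.103.

0.103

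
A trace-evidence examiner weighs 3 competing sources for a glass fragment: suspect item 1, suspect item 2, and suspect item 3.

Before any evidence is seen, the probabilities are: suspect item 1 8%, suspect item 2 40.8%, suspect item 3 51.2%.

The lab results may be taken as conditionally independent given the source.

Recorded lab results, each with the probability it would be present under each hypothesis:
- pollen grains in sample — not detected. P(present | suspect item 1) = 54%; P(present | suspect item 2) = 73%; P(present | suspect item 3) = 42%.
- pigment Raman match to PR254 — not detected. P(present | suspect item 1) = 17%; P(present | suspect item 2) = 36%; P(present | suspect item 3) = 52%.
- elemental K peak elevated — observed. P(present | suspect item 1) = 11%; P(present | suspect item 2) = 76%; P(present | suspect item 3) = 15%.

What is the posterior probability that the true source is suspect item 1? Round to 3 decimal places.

Multiply each prior by the joint likelihood of the lab result pattern (using 1 − P(present | H) for each absent lab result):
  suspect item 1: 0.080 × (1 − 0.54) × (1 − 0.17) × 0.11 = 0.0033598
  suspect item 2: 0.408 × (1 − 0.73) × (1 − 0.36) × 0.76 = 0.053582
  suspect item 3: 0.512 × (1 − 0.42) × (1 − 0.52) × 0.15 = 0.021381
The unnormalized weights sum to 0.078323.
P(suspect item 1 | evidence) = 0.0033598 / 0.078323 ≈ 0.043.

0.043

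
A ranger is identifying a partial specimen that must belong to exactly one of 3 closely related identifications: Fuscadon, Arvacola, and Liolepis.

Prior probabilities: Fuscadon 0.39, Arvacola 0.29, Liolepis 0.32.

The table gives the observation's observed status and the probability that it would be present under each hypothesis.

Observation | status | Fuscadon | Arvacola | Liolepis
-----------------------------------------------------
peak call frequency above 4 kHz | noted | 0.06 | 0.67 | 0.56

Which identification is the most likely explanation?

Arvacola

Multiply each prior by the likelihood of the observation:
  Fuscadon: 0.39 × 0.06 = 0.0234
  Arvacola: 0.29 × 0.67 = 0.1943
  Liolepis: 0.32 × 0.56 = 0.1792
Marginal likelihood of the evidence = 0.3969.
P(Fuscadon | evidence) ≈ 0.0234 / 0.3969 ≈ 0.059
P(Arvacola | evidence) ≈ 0.1943 / 0.3969 ≈ 0.490
P(Liolepis | evidence) ≈ 0.1792 / 0.3969 ≈ 0.451
The largest is 0.490, so Arvacola is most probable.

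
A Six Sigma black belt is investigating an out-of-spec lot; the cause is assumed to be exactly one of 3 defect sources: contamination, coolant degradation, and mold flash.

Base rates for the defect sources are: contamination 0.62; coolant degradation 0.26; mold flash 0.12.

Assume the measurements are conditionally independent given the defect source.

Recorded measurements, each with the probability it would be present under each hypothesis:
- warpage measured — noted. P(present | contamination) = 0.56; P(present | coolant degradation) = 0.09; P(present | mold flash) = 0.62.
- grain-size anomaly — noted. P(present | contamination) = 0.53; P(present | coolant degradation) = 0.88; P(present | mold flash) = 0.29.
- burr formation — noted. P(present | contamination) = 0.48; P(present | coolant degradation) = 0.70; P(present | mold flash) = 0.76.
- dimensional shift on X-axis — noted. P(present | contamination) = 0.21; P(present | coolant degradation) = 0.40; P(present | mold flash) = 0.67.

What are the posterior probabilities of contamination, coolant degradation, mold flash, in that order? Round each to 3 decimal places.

Multiply each prior by the joint likelihood of the measurement pattern:
  contamination: 0.62 × 0.56 × 0.53 × 0.48 × 0.21 = 0.018549
  coolant degradation: 0.26 × 0.09 × 0.88 × 0.70 × 0.40 = 0.0057658
  mold flash: 0.12 × 0.62 × 0.29 × 0.76 × 0.67 = 0.010986
Normalizing constant Z = 0.018549 + 0.0057658 + 0.010986 = 0.035301.
P(contamination | evidence) = 0.018549 / 0.035301 ≈ 0.525
P(coolant degradation | evidence) = 0.0057658 / 0.035301 ≈ 0.163
P(mold flash | evidence) = 0.010986 / 0.035301 ≈ 0.311

0.525, 0.163, 0.311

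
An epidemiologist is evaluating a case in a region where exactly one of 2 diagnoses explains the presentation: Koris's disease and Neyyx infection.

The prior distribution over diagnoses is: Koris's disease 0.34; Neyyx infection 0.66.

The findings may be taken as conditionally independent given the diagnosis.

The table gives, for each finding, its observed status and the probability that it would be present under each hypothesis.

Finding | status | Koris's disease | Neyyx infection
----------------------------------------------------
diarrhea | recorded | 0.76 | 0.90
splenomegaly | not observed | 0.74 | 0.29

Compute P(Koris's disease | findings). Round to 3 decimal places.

For each hypothesis, the unnormalized posterior weight is prior × product of the finding likelihoods (using 1 − P(present | H) for each absent finding):
  Koris's disease: 0.34 × 0.76 × (1 − 0.74) = 0.067184
  Neyyx infection: 0.66 × 0.90 × (1 − 0.29) = 0.42174
The unnormalized weights sum to 0.48892.
P(Koris's disease | evidence) = 0.067184 / 0.48892 ≈ 0.137.

0.137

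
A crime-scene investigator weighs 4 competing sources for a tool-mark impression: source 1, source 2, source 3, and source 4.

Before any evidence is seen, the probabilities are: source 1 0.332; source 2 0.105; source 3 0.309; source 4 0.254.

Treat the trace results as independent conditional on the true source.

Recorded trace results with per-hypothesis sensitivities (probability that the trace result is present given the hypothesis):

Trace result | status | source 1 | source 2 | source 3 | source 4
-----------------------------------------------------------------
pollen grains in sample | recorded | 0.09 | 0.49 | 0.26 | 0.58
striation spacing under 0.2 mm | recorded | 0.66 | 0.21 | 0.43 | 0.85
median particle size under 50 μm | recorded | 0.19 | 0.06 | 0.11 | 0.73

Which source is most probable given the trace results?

Multiply each prior by the joint likelihood of the trace result pattern:
  source 1: 0.332 × 0.09 × 0.66 × 0.19 = 0.003747
  source 2: 0.105 × 0.49 × 0.21 × 0.06 = 0.00064827
  source 3: 0.309 × 0.26 × 0.43 × 0.11 = 0.0038001
  source 4: 0.254 × 0.58 × 0.85 × 0.73 = 0.091412
Normalizing constant Z = 0.003747 + 0.00064827 + 0.0038001 + 0.091412 = 0.099607.
P(source 1 | evidence) ≈ 0.003747 / 0.099607 ≈ 0.038
P(source 2 | evidence) ≈ 0.00064827 / 0.099607 ≈ 0.007
P(source 3 | evidence) ≈ 0.0038001 / 0.099607 ≈ 0.038
P(source 4 | evidence) ≈ 0.091412 / 0.099607 ≈ 0.918
The largest is 0.918, so source 4 is most probable.

source 4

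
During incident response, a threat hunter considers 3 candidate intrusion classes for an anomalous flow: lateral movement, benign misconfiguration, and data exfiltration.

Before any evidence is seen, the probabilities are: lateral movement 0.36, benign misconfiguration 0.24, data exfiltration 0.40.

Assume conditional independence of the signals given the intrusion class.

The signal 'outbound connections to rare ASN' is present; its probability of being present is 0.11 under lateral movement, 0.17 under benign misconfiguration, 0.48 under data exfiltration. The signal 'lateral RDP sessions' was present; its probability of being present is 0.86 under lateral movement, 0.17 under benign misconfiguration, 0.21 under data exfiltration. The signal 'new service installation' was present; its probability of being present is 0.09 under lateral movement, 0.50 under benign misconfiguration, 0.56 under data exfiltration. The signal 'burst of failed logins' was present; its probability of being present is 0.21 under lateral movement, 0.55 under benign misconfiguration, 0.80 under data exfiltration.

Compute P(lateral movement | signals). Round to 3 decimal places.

0.031

By Bayes' rule with conditional independence, the unnormalized weight for each hypothesis is prior × ∏ likelihoods:
  lateral movement: 0.36 × 0.11 × 0.86 × 0.09 × 0.21 = 0.00064366
  benign misconfiguration: 0.24 × 0.17 × 0.17 × 0.50 × 0.55 = 0.0019074
  data exfiltration: 0.40 × 0.48 × 0.21 × 0.56 × 0.80 = 0.018063
Normalizing constant Z = 0.00064366 + 0.0019074 + 0.018063 = 0.020614.
P(lateral movement | evidence) = 0.00064366 / 0.020614 ≈ 0.031.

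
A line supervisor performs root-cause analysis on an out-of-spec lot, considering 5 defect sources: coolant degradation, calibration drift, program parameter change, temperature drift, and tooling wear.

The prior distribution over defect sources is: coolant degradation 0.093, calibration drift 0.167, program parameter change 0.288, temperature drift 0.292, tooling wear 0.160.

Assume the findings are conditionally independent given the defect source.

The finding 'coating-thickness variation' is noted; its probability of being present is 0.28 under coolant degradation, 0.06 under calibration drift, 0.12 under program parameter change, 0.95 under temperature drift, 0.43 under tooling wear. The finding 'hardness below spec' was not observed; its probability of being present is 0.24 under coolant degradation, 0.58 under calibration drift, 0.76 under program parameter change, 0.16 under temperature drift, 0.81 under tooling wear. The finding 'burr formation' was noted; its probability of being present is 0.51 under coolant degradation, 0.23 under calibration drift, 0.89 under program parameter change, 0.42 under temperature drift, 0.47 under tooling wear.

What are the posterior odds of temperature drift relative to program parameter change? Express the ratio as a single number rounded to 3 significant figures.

13.3

Posterior odds equal prior odds times the likelihood ratio; only the two competing hypotheses matter (using 1 − P(present | H) for each absent finding).
  temperature drift: 0.292 × 0.95 × (1 − 0.16) × 0.42 = 0.097867
  program parameter change: 0.288 × 0.12 × (1 − 0.76) × 0.89 = 0.007382
Posterior odds = 0.097867 / 0.007382 ≈ 13.3.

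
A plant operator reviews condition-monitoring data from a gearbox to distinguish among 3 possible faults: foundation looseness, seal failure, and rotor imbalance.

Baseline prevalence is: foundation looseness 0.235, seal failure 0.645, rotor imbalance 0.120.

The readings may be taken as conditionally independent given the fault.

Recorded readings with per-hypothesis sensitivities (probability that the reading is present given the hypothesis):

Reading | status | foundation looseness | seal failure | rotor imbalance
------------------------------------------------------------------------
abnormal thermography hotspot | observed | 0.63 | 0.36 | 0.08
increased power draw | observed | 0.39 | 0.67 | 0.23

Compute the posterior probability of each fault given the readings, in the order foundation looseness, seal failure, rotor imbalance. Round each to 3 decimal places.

0.268, 0.722, 0.010

Multiply each prior by the joint likelihood of the reading pattern:
  foundation looseness: 0.235 × 0.63 × 0.39 = 0.057739
  seal failure: 0.645 × 0.36 × 0.67 = 0.15557
  rotor imbalance: 0.120 × 0.08 × 0.23 = 0.002208
Marginal likelihood of the evidence = 0.21552.
P(foundation looseness | evidence) = 0.057739 / 0.21552 ≈ 0.268
P(seal failure | evidence) = 0.15557 / 0.21552 ≈ 0.722
P(rotor imbalance | evidence) = 0.002208 / 0.21552 ≈ 0.010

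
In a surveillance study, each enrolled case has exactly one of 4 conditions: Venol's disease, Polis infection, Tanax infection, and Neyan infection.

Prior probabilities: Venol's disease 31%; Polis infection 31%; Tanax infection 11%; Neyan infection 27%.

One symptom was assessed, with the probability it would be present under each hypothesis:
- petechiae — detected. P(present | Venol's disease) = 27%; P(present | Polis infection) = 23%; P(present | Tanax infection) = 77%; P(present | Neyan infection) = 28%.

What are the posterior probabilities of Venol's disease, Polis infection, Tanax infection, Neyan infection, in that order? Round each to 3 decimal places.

For each hypothesis, the unnormalized posterior weight is prior × likelihood:
  Venol's disease: 0.31 × 0.27 = 0.0837
  Polis infection: 0.31 × 0.23 = 0.0713
  Tanax infection: 0.11 × 0.77 = 0.0847
  Neyan infection: 0.27 × 0.28 = 0.0756
The unnormalized weights sum to 0.3153.
P(Venol's disease | evidence) = 0.0837 / 0.3153 ≈ 0.265
P(Polis infection | evidence) = 0.0713 / 0.3153 ≈ 0.226
P(Tanax infection | evidence) = 0.0847 / 0.3153 ≈ 0.269
P(Neyan infection | evidence) = 0.0756 / 0.3153 ≈ 0.240

0.265, 0.226, 0.269, 0.240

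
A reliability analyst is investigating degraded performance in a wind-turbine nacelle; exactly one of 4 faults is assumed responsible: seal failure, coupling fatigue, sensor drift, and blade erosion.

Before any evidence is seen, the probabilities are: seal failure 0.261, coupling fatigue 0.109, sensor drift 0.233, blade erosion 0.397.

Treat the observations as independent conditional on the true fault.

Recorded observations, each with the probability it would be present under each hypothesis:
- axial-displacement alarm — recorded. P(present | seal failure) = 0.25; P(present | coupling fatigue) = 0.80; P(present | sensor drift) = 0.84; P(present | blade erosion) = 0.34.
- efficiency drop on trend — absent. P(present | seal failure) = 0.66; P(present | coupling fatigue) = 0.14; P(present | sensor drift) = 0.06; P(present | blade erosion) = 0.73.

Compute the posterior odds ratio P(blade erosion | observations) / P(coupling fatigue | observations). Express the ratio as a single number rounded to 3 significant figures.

0.486

Posterior odds equal prior odds times the likelihood ratio; only the two competing hypotheses matter (using 1 − P(present | H) for each absent observation).
  blade erosion: 0.397 × 0.34 × (1 − 0.73) = 0.036445
  coupling fatigue: 0.109 × 0.80 × (1 − 0.14) = 0.074992
Odds(blade erosion : coupling fatigue) = 0.036445 / 0.074992 ≈ 0.486.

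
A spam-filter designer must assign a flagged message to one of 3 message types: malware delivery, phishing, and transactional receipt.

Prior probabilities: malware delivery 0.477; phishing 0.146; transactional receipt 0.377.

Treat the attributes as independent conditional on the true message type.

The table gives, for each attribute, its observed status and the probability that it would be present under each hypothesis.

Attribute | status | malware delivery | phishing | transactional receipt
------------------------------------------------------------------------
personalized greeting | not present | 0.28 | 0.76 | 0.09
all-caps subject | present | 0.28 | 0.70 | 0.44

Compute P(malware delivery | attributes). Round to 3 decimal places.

By Bayes' rule with conditional independence, the unnormalized weight for each hypothesis is prior × ∏ likelihoods (using 1 − P(present | H) for each absent attribute):
  malware delivery: 0.477 × (1 − 0.28) × 0.28 = 0.096163
  phishing: 0.146 × (1 − 0.76) × 0.70 = 0.024528
  transactional receipt: 0.377 × (1 − 0.09) × 0.44 = 0.15095
Marginal likelihood of the evidence = 0.27164.
P(malware delivery | evidence) = 0.096163 / 0.27164 ≈ 0.354.

0.354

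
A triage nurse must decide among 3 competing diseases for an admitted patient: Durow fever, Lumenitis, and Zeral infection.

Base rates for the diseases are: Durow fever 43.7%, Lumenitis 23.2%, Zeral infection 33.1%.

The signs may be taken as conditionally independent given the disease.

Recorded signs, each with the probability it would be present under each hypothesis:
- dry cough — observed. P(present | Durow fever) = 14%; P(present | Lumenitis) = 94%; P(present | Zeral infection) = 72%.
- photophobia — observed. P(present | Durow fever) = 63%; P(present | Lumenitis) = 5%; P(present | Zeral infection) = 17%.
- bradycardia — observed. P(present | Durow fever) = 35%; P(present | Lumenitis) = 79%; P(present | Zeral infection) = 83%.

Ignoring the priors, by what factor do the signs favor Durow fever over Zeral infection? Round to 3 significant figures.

0.304

Take the product of per-sign likelihoods under each hypothesis, then divide.
  Durow fever: 0.14 × 0.63 × 0.35 = 0.03087
  Zeral infection: 0.72 × 0.17 × 0.83 = 0.10159
Bayes factor = 0.03087 / 0.10159 ≈ 0.304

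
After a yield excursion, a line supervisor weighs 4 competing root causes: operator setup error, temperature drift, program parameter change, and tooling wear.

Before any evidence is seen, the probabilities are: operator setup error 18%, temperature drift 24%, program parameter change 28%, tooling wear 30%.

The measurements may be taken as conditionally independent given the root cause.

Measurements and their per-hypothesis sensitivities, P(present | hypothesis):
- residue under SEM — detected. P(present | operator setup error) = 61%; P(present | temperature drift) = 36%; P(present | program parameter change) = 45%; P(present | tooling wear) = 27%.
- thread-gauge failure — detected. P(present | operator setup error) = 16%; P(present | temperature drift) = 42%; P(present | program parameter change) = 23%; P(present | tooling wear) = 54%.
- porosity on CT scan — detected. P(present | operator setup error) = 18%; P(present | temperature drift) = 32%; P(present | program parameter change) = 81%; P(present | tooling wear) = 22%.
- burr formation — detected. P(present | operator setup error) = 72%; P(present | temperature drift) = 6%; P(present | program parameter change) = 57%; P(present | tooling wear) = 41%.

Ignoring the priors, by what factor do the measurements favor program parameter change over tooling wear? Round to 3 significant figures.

Take the product of per-measurement likelihoods under each hypothesis, then divide.
  program parameter change: 0.45 × 0.23 × 0.81 × 0.57 = 0.047786
  tooling wear: 0.27 × 0.54 × 0.22 × 0.41 = 0.013151
Bayes factor = 0.047786 / 0.013151 ≈ 3.63

3.63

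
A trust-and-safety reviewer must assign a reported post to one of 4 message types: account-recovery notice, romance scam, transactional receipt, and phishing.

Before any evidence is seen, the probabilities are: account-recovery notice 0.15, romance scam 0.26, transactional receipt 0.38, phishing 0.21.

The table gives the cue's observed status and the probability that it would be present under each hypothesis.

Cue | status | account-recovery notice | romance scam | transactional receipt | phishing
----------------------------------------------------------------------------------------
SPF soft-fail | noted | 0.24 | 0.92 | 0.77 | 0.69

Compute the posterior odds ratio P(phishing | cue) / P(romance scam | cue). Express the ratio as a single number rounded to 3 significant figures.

Unnormalized posterior weight (prior times the cue likelihood) for each of the two hypotheses:
  phishing: 0.21 × 0.69 = 0.1449
  romance scam: 0.26 × 0.92 = 0.2392
Posterior odds = 0.1449 / 0.2392 ≈ 0.606.

0.606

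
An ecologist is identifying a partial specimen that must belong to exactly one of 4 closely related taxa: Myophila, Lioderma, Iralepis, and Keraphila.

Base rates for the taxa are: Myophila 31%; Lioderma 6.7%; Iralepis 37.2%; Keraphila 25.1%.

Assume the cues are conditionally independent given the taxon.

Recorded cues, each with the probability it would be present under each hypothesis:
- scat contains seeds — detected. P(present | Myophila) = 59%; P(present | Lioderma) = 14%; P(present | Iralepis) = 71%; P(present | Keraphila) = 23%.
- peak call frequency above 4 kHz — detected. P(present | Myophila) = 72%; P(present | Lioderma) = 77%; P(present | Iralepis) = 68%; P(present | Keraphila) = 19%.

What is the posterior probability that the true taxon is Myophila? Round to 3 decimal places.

By Bayes' rule with conditional independence, the unnormalized weight for each hypothesis is prior × ∏ likelihoods:
  Myophila: 0.310 × 0.59 × 0.72 = 0.13169
  Lioderma: 0.067 × 0.14 × 0.77 = 0.0072226
  Iralepis: 0.372 × 0.71 × 0.68 = 0.1796
  Keraphila: 0.251 × 0.23 × 0.19 = 0.010969
The unnormalized weights sum to 0.32948.
P(Myophila | evidence) = 0.13169 / 0.32948 ≈ 0.400.

0.400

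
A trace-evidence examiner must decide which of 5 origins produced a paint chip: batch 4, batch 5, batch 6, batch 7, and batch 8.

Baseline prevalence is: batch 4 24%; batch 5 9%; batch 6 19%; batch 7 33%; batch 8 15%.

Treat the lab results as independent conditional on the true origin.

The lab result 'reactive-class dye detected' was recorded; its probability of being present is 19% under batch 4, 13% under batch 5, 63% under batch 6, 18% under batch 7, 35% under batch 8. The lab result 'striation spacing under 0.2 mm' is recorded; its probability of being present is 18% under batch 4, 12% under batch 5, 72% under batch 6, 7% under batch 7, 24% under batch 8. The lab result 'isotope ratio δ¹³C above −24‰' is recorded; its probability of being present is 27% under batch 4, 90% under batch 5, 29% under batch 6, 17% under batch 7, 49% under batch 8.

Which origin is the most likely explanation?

batch 6

Multiply each prior by the joint likelihood of the lab result pattern:
  batch 4: 0.24 × 0.19 × 0.18 × 0.27 = 0.0022162
  batch 5: 0.09 × 0.13 × 0.12 × 0.90 = 0.0012636
  batch 6: 0.19 × 0.63 × 0.72 × 0.29 = 0.024993
  batch 7: 0.33 × 0.18 × 0.07 × 0.17 = 0.00070686
  batch 8: 0.15 × 0.35 × 0.24 × 0.49 = 0.006174
Normalizing constant Z = 0.0022162 + 0.0012636 + 0.024993 + 0.00070686 + 0.006174 = 0.035354.
P(batch 4 | evidence) ≈ 0.0022162 / 0.035354 ≈ 0.063
P(batch 5 | evidence) ≈ 0.0012636 / 0.035354 ≈ 0.036
P(batch 6 | evidence) ≈ 0.024993 / 0.035354 ≈ 0.707
P(batch 7 | evidence) ≈ 0.00070686 / 0.035354 ≈ 0.020
P(batch 8 | evidence) ≈ 0.006174 / 0.035354 ≈ 0.175
The largest is 0.707, so batch 6 is most probable.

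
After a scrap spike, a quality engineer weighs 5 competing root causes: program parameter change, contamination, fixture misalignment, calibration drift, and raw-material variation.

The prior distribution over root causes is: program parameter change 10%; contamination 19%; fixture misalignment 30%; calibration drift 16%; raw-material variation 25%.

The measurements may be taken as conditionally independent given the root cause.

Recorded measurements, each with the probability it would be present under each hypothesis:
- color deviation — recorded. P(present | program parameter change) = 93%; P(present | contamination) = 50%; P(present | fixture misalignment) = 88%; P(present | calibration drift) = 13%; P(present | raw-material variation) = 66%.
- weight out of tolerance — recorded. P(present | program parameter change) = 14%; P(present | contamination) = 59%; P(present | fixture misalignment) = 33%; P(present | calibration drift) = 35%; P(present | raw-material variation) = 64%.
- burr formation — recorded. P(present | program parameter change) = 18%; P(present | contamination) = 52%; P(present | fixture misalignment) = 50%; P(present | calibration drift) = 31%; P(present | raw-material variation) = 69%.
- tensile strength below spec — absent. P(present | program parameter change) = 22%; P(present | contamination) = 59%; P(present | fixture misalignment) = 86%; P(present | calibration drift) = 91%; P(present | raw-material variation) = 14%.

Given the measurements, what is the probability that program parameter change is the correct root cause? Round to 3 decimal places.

0.022

Multiply each prior by the joint likelihood of the measurement pattern (using 1 − P(present | H) for each absent measurement):
  program parameter change: 0.10 × 0.93 × 0.14 × 0.18 × (1 − 0.22) = 0.001828
  contamination: 0.19 × 0.50 × 0.59 × 0.52 × (1 − 0.59) = 0.01195
  fixture misalignment: 0.30 × 0.88 × 0.33 × 0.50 × (1 − 0.86) = 0.0060984
  calibration drift: 0.16 × 0.13 × 0.35 × 0.31 × (1 − 0.91) = 0.00020311
  raw-material variation: 0.25 × 0.66 × 0.64 × 0.69 × (1 − 0.14) = 0.062663
Normalizing constant Z = 0.001828 + 0.01195 + 0.0060984 + 0.00020311 + 0.062663 = 0.082742.
P(program parameter change | evidence) = 0.001828 / 0.082742 ≈ 0.022.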